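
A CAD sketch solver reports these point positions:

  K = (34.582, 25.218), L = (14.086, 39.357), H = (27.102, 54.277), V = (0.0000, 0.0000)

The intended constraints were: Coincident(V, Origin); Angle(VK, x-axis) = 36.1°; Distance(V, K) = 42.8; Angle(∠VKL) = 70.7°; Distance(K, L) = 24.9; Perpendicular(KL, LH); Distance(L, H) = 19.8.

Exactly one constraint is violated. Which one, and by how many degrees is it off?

Perpendicular(KL, LH) — off by 6.50°.

V = (0.00, 0.00) ✓; VK at 36.10° ✓; |VK| = 42.80 ✓; ∠VKL = 70.70° ✓; |KL| = 24.90 ✓; ∠(KL, LH) = 96.50° ✗; |LH| = 19.80 ✓.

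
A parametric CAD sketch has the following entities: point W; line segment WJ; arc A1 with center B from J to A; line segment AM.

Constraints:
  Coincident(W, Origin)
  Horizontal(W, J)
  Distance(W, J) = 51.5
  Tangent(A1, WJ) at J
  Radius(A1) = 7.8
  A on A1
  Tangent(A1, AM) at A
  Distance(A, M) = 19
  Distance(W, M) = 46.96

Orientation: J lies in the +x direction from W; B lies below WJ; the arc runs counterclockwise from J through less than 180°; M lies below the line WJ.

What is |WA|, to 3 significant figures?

44.3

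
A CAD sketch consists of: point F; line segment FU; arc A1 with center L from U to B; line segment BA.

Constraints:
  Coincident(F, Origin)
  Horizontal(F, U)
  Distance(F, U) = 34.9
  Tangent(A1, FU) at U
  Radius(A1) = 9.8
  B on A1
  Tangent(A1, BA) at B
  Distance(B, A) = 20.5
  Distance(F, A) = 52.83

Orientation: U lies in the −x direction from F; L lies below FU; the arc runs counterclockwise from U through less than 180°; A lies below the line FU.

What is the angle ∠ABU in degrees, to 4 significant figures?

132.2°

F is at the origin; F and U share the same y with |FU| = 34.9 and U on the −x side, so U = (-34.90, 0.000). The tangent condition forces LU to be normal to FU, so L = U + (0, -9.8) = (-34.90, -9.800). Since LB ⟂ BA (tangency), |LA| = √(9.8² + 20.5²) = 22.72 regardless of where B sits on A1. So A lies on both circle(F, 52.83) and circle(L, 22.72); the below-FU intersection is A = (-42.67, -31.15). B is the foot of the tangent from A: B = (-44.65, -10.75).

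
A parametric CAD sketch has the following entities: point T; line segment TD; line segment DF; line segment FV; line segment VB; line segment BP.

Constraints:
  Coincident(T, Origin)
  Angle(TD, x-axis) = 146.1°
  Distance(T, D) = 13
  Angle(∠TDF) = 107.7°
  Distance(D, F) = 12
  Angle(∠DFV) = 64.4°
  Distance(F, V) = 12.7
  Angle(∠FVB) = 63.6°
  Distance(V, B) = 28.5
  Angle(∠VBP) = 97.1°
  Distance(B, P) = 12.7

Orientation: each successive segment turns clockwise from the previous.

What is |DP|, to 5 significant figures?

20.108

T is at the origin; TD runs at 146.1° with length 13.0, so D = (-10.790, 7.2507). ∠TDF = 107.7° gives DF at 73.800° from the x-axis; with |DF| = 12.0, F = (-7.4423, 18.774). ∠DFV = 64.4° gives FV at -41.800° from the x-axis; with |FV| = 12.7, V = (2.0253, 10.309). ∠FVB = 63.6° gives VB at -158.20° from the x-axis; with |VB| = 28.5, B = (-24.437, -0.27474). ∠VBP = 97.1° gives BP at 118.90° from the x-axis; with |BP| = 12.7, P = (-30.574, 10.844). Then |DP| = |P − D| = 20.108.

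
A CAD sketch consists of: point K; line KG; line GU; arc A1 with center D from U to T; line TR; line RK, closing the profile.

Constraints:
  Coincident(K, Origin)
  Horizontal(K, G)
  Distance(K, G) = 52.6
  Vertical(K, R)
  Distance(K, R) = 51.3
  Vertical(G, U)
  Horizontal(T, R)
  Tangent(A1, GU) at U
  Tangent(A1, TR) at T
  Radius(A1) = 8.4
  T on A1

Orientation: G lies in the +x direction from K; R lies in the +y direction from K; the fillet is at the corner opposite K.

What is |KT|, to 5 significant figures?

67.715

K is at the origin; KG is horizontal with |KG| = 52.6 and G on the +x side, so G = (52.600, 0.0000). KR is vertical with |KR| = 51.3 and R on the +y side, so R = (0.0000, 51.300). The virtual corner opposite K is at (52.600, 51.300). A1 meets GU tangentially, so DU is at right angles to GU and tangency of A1 to TR means the radius DT is perpendicular to TR, with radius 8.4, so the center D sits 8.4 in from both sides at D = (44.200, 42.900). That places the tangent points at U = (52.600, 42.900) on GU and T = (44.200, 51.300) on TR. Then |KT| = |T − K| = 67.715.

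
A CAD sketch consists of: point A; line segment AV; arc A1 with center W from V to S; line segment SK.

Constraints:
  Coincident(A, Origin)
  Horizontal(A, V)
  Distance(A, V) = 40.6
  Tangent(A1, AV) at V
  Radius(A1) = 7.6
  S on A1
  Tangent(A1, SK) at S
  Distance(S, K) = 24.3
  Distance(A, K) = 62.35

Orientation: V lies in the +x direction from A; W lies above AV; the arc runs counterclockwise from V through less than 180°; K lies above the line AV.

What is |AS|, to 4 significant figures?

48.07

Checks: |WS| = 7.600 ✓; ∠(WS, SK) = 90.00° ✓; |SK| = 24.30 ✓; |AK| = 62.35 ✓.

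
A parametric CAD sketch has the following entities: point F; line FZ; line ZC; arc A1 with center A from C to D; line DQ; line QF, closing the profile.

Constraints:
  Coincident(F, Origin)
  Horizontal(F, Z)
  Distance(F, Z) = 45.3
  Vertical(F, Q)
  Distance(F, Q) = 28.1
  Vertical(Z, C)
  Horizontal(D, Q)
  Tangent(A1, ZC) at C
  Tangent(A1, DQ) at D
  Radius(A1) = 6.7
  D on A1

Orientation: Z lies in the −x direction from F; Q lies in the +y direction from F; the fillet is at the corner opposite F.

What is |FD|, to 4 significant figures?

47.74

F is at the origin; FZ is horizontal with |FZ| = 45.3 and Z on the −x side, so Z = (-45.30, 0.000). F and Q share the same x with |FQ| = 28.1 and Q on the +y side, so Q = (0.000, 28.10). The virtual corner opposite F is at (-45.30, 28.10). Tangency of A1 to ZC means the radius AC is perpendicular to ZC and A1 meets DQ tangentially, so AD is at right angles to DQ, with radius 6.7, so the center A sits 6.7 in from both sides at A = (-38.60, 21.40). That places the tangent points at C = (-45.30, 21.40) on ZC and D = (-38.60, 28.10) on DQ. Then |FD| = |D − F| = 47.74.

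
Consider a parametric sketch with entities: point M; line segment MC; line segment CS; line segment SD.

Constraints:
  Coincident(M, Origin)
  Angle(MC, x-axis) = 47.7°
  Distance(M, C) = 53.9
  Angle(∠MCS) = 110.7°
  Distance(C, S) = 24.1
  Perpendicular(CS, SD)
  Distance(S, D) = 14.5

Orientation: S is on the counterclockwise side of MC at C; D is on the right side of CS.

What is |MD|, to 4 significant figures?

77.95

∠MCS = 110.7°, so CS runs at 47.7° + (180° − 110.7°) = 117.0° from the x-axis; with |CS| = 24.1, S = C + 24.1·(cos 117.0°, sin 117.0°) = (25.33, 61.34). CS ⟂ SD; with |SD| = 14.5 on the right of CS, D = S + 14.5·(0.8910, 0.4540) = (38.25, 67.92). Then |MD| = |D − M| = 77.95.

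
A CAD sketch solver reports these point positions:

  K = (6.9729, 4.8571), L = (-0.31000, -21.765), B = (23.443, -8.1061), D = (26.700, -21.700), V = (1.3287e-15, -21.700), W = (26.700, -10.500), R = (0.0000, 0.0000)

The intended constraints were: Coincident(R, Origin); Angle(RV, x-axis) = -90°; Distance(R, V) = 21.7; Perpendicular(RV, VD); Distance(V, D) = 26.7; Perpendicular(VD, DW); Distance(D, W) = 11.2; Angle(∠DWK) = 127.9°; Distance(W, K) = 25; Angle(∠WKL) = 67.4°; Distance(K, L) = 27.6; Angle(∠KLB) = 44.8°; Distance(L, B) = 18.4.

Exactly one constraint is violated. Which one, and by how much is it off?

Distance(L, B) = 18.4 — off by 9.00.

R = (0.00, 0.00) ✓; RV at -90.00° ✓; |RV| = 21.70 ✓; ∠(RV, VD) = 90.00° ✓; |VD| = 26.70 ✓; ∠(VD, DW) = 90.00° ✓; |DW| = 11.20 ✓; ∠DWK = 127.9° ✓; |WK| = 25.00 ✓; ∠WKL = 67.40° ✓; |KL| = 27.60 ✓; ∠KLB = 44.80° ✓; |LB| = 27.40 ✗.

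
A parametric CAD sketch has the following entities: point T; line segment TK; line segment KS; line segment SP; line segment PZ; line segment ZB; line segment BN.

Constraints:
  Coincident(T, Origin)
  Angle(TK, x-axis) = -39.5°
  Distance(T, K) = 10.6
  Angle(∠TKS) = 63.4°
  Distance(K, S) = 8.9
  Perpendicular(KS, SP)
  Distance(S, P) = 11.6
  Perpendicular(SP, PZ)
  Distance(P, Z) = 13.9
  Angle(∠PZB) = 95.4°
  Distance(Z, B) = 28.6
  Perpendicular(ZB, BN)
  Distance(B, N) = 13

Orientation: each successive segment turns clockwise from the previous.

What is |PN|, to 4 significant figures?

29.92

T is at the origin; TK runs at -39.5° with length 10.6, so K = (8.179, -6.742). ∠TKS = 63.4° gives KS at -156.1° from the x-axis; with |KS| = 8.9, S = (0.04236, -10.35). KS ⟂ SP, so SP runs at 113.9°; with |SP| = 11.6, P = (-4.657, 0.2572). SP is perpendicular to PZ, so PZ runs at 23.90°; with |PZ| = 13.9, Z = (8.051, 5.889). ∠PZB = 95.4° gives ZB at -60.70° from the x-axis; with |ZB| = 28.6, B = (22.05, -19.05). ZB is perpendicular to BN, so BN runs at -150.7°; with |BN| = 13.0, N = (10.71, -25.41). Then |PN| = |N − P| = 29.92.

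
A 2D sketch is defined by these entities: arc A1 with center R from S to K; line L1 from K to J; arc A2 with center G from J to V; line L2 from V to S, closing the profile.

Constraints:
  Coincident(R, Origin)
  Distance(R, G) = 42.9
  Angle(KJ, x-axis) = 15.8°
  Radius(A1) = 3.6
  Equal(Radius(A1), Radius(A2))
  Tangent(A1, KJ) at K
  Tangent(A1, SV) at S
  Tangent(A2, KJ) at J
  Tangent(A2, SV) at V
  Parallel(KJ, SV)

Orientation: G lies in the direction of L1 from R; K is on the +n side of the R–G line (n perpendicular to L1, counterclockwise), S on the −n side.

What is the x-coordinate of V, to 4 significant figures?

42.26

The slot axis is L1's direction at 15.8°, so u = (cos 15.8°, sin 15.8°) = (0.9622, 0.2723) and n = (−sin 15.8°, cos 15.8°) = (-0.2723, 0.9622). R is at the origin and G lies 42.9 along u from R, so G = 42.9·u = (41.28, 11.68). Tangency of A1 to both parallel lines with radius 3.6 puts K and S at R ± 3.6·n: K = (-0.9802, 3.464), S = (0.9802, -3.464). Equal radii place J and V the same way about G: J = G + 3.6·n = (40.30, 15.14), V = G − 3.6·n = (42.26, 8.217). So V.x = 42.26.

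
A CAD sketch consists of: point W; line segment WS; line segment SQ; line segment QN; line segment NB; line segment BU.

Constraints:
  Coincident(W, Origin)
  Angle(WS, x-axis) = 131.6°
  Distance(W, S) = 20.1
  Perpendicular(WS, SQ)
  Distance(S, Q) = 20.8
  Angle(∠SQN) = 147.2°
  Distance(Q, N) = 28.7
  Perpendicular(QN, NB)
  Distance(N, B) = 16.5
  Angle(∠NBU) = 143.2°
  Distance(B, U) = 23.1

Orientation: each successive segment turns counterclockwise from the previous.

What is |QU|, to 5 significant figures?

38.022

W is at the origin; WS runs at 131.6° with length 20.1, so S = (-13.345, 15.031). WS is perpendicular to SQ, so SQ runs at -138.40°; with |SQ| = 20.8, Q = (-28.899, 1.2211). ∠SQN = 147.2° gives QN at -105.60° from the x-axis; with |QN| = 28.7, N = (-36.617, -26.422). The perpendicularity gives NB at right angles to QN, so NB runs at -15.600°; with |NB| = 16.5, B = (-20.725, -30.859). ∠NBU = 143.2° gives BU at 21.200° from the x-axis; with |BU| = 23.1, U = (0.81175, -22.505). Then |QU| = |U − Q| = 38.022.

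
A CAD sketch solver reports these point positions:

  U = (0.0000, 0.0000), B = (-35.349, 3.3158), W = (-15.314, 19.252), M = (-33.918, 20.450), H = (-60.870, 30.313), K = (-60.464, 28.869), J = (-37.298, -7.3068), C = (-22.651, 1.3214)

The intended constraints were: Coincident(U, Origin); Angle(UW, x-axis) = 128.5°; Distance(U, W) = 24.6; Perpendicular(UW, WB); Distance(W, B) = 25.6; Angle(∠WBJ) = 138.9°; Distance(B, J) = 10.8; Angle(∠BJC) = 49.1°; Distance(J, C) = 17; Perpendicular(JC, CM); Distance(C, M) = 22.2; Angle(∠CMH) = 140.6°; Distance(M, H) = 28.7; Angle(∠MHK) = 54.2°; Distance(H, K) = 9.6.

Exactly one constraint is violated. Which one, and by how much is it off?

Distance(H, K) = 9.6 — off by 8.10.

U = (0.00, 0.00) ✓; UW at 128.5° ✓; |UW| = 24.60 ✓; ∠(UW, WB) = 90.00° ✓; |WB| = 25.60 ✓; ∠WBJ = 138.9° ✓; |BJ| = 10.80 ✓; ∠BJC = 49.10° ✓; |JC| = 17.00 ✓; ∠(JC, CM) = 90.00° ✓; |CM| = 22.20 ✓; ∠CMH = 140.6° ✓; |MH| = 28.70 ✓; ∠MHK = 54.20° ✓; |HK| = 1.500 ✗.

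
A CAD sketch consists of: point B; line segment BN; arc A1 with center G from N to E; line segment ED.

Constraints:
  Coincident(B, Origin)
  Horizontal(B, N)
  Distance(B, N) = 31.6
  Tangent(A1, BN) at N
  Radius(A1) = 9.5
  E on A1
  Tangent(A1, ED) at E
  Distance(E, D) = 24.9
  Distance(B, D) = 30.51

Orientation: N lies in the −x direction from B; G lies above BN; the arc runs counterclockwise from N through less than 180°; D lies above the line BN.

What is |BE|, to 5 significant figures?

23.650

B is at the origin; B and N share the same y with |BN| = 31.6 and N on the −x side, so N = (-31.600, 0.0000). Since A1 is tangent to BN there, GN ⟂ BN, so G = N + (0, 9.5) = (-31.600, 9.5000). Since GE ⟂ ED (tangency), |GD| = √(9.5² + 24.9²) = 26.651 regardless of where E sits on A1. So D lies on both circle(B, 30.51) and circle(G, 26.651); the above-BN intersection is D = (-12.328, 27.908). E is the foot of the tangent from D: E = (-23.020, 5.4207).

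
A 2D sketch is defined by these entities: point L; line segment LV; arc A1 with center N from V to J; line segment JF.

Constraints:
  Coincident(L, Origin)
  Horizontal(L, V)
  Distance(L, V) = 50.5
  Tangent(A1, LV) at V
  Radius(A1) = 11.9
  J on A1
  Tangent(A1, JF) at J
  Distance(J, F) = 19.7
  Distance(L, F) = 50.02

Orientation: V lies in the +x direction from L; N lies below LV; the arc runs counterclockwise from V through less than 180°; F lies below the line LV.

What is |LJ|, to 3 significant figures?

40.4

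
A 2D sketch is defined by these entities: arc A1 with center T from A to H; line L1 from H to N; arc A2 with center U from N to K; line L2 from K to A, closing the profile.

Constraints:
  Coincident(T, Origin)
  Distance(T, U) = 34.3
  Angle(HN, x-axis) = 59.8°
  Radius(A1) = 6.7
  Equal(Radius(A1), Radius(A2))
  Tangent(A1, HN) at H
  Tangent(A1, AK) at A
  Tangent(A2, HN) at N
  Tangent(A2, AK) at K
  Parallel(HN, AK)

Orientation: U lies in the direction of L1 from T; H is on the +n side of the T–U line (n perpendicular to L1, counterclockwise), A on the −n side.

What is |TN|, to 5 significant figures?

34.948

The slot axis is L1's direction at 59.8°, so u = (cos 59.8°, sin 59.8°) = (0.50302, 0.86427) and n = (−sin 59.8°, cos 59.8°) = (-0.86427, 0.50302). T is at the origin and U lies 34.3 along u from T, so U = 34.3·u = (17.254, 29.645). Tangency of A1 to both parallel lines with radius 6.7 puts H and A at T ± 6.7·n: H = (-5.7906, 3.3702), A = (5.7906, -3.3702). Equal radii place N and K the same way about U: N = U + 6.7·n = (11.463, 33.015), K = U − 6.7·n = (23.044, 26.274). Then |TN| = |N − T| = 34.948.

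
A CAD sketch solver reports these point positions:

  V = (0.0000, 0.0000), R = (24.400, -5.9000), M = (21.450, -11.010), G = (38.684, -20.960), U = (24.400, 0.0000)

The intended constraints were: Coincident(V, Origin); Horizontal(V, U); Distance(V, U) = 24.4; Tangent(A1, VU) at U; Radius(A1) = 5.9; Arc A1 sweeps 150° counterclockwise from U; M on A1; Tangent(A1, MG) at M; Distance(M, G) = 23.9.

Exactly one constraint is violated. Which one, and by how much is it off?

Distance(M, G) = 23.9 — off by 4.00.

V = (0.00, 0.00) ✓; V.y = 0.00, U.y = 0.00 ✓; |VU| = 24.40 ✓; ∠(RU, UV) = 90.00° ✓; |RU| = 5.900 ✓; bearing(R→M) − bearing(R→U) = 150.0° ✓; |RM| = 5.900 ✓; ∠(RM, MG) = 90.00° ✓; |MG| = 19.90 ✗.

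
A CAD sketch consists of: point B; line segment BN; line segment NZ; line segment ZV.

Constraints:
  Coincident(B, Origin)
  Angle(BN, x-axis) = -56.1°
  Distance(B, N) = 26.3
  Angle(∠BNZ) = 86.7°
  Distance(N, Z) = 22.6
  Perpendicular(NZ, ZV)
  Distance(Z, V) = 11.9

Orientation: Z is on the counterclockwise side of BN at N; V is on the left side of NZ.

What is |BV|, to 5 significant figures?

25.509

∠BNZ = 86.7°, so NZ runs at -56.1° + (180° − 86.7°) = 37.200° from the x-axis; with |NZ| = 22.6, Z = N + 22.6·(cos 37.200°, sin 37.200°) = (32.670, -8.1654). NZ ⟂ ZV; with |ZV| = 11.9 on the left of NZ, V = Z + 11.9·(-0.60460, 0.79653) = (25.476, 1.3133). Then |BV| = |V − B| = 25.509.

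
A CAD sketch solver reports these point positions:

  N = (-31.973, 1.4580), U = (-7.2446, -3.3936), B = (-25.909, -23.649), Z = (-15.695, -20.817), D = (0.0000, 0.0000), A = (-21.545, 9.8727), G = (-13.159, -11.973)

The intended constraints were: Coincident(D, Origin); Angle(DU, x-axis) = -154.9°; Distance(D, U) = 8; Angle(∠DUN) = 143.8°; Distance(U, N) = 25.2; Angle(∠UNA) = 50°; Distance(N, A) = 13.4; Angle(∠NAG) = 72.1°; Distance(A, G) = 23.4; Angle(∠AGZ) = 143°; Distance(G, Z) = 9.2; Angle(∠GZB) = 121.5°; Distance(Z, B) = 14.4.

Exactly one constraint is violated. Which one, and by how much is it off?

Distance(Z, B) = 14.4 — off by 3.80.

D = (0.00, 0.00) ✓; DU at -154.9° ✓; |DU| = 8.000 ✓; ∠DUN = 143.8° ✓; |UN| = 25.20 ✓; ∠UNA = 50.00° ✓; |NA| = 13.40 ✓; ∠NAG = 72.10° ✓; |AG| = 23.40 ✓; ∠AGZ = 143.0° ✓; |GZ| = 9.200 ✓; ∠GZB = 121.5° ✓; |ZB| = 10.60 ✗.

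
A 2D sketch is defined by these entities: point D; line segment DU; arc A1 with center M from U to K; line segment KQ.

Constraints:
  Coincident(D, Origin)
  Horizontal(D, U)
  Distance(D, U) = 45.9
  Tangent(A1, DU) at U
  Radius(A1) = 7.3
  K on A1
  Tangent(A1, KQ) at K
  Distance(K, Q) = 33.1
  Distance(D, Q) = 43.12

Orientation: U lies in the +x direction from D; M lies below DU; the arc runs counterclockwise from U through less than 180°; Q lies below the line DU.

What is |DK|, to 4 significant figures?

39.47

Checks: |MK| = 7.300 ✓; ∠(MK, KQ) = 90.00° ✓; |KQ| = 33.10 ✓; |DQ| = 43.12 ✓.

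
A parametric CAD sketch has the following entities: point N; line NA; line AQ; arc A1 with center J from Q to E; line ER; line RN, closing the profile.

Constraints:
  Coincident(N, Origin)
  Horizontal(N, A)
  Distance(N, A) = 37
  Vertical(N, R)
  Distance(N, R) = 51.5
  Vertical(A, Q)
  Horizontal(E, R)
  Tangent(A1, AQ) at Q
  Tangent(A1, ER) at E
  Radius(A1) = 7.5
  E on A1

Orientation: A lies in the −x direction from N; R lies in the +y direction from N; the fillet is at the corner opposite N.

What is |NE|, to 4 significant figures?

59.35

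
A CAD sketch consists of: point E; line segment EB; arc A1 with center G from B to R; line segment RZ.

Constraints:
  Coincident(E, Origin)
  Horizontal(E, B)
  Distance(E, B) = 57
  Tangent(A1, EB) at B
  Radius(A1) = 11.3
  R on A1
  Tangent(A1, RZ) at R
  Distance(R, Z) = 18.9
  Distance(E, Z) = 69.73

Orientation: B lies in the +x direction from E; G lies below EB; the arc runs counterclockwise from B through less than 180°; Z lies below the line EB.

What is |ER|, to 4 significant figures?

52.25

E is at the origin; E and B share the same y with |EB| = 57.0 and B on the +x side, so B = (57.00, 0.000). Tangency of A1 to EB means the radius GB is perpendicular to EB, so G = B + (0, -11.3) = (57.00, -11.30). Since GR ⟂ RZ (tangency), |GZ| = √(11.3² + 18.9²) = 22.02 regardless of where R sits on A1. So Z lies on both circle(E, 69.73) and circle(G, 22.02); the below-EB intersection is Z = (61.50, -32.85). R is the foot of the tangent from Z: R = (48.69, -18.96).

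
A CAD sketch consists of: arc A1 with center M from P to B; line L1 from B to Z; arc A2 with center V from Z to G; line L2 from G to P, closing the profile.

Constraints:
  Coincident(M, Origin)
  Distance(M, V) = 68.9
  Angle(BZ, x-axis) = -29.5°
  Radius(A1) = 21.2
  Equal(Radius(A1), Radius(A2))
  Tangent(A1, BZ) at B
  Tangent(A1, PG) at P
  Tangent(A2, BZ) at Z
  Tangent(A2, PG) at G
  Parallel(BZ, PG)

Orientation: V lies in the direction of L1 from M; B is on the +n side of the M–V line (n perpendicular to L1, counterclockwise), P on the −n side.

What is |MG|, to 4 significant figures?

72.09

The slot axis is L1's direction at -29.5°, so u = (cos -29.5°, sin -29.5°) = (0.8704, -0.4924) and n = (−sin -29.5°, cos -29.5°) = (0.4924, 0.8704). M is at the origin and V lies 68.9 along u from M, so V = 68.9·u = (59.97, -33.93). Tangency of A1 to both parallel lines with radius 21.2 puts B and P at M ± 21.2·n: B = (10.44, 18.45), P = (-10.44, -18.45). Equal radii place Z and G the same way about V: Z = V + 21.2·n = (70.41, -15.48), G = V − 21.2·n = (49.53, -52.38). Then |MG| = |G − M| = 72.09.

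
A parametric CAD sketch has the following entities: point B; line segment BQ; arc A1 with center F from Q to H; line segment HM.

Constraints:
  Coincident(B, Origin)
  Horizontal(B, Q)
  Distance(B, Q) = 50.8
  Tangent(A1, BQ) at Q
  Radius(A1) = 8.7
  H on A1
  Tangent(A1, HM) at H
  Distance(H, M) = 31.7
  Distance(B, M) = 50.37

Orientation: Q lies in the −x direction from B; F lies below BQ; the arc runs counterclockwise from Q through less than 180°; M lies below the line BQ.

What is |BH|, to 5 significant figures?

58.794

Checks: B.y = 0.00, Q.y = 0.00 ✓; |FH| = 8.700 ✓; ∠(FH, HM) = 90.00° ✓; |HM| = 31.70 ✓; |BM| = 50.37 ✓.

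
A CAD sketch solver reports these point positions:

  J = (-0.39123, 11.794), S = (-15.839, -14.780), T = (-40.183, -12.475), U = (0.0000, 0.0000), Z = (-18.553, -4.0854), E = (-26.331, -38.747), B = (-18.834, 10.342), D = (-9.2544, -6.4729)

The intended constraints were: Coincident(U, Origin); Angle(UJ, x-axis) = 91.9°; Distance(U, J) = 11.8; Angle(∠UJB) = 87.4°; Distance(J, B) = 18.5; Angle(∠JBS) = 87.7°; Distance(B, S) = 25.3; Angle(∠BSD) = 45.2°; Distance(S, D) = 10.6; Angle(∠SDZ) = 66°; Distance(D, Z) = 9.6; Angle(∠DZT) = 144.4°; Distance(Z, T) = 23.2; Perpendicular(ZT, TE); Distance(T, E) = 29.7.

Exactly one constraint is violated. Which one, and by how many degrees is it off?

Perpendicular(ZT, TE) — off by 6.60°.

U = (0.00, 0.00) ✓; UJ at 91.90° ✓; |UJ| = 11.80 ✓; ∠UJB = 87.40° ✓; |JB| = 18.50 ✓; ∠JBS = 87.70° ✓; |BS| = 25.30 ✓; ∠BSD = 45.20° ✓; |SD| = 10.60 ✓; ∠SDZ = 66.00° ✓; |DZ| = 9.600 ✓; ∠DZT = 144.4° ✓; |ZT| = 23.20 ✓; ∠(ZT, TE) = 96.60° ✗; |TE| = 29.70 ✓.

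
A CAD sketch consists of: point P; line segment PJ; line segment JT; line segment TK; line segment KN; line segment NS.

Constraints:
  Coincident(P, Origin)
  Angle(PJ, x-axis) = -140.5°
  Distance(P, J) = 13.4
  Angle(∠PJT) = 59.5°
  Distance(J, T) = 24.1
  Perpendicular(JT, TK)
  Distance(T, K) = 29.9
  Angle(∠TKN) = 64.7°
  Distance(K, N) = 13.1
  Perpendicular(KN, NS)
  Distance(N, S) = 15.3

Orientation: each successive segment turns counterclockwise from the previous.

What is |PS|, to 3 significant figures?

12.0

P is at the origin; PJ runs at -140.5° with length 13.4, so J = (-10.3, -8.52). ∠PJT = 59.5° gives JT at -20.0° from the x-axis; with |JT| = 24.1, T = (12.3, -16.8). JT is perpendicular to TK, so TK runs at 70.0°; with |TK| = 29.9, K = (22.5, 11.3). ∠TKN = 64.7° gives KN at -175° from the x-axis; with |KN| = 13.1, N = (9.49, 10.1). KN is perpendicular to NS, so NS runs at -84.7°; with |NS| = 15.3, S = (10.9, -5.11). Then |PS| = |S − P| = 12.0.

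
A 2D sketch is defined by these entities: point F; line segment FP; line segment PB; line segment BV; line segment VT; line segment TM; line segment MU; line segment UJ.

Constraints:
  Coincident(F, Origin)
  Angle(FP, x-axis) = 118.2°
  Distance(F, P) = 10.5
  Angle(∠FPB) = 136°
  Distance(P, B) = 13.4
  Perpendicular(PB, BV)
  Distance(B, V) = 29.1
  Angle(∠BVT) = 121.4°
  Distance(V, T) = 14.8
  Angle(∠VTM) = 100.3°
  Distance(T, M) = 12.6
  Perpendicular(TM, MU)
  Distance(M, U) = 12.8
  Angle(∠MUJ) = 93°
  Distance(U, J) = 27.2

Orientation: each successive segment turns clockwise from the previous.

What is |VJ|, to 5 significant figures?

11.921

The perpendicularity gives MU at right angles to TM, so MU runs at 115.90°; with |MU| = 12.8, U = (13.742, 5.9799). ∠MUJ = 93.0° gives UJ at 28.900° from the x-axis; with |UJ| = 27.2, J = (37.554, 19.125). Then |VJ| = |J − V| = 11.921.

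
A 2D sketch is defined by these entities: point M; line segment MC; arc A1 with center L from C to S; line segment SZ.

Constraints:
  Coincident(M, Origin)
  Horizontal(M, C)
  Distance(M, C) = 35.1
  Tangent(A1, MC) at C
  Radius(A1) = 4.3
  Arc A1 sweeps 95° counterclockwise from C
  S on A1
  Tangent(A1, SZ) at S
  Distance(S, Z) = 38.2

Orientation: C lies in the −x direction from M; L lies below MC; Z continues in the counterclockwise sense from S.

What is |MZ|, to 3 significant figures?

55.9

M is at the origin; MC is horizontal with |MC| = 35.1 and C on the −x side, so C = (-35.1, 0.00). A1 meets MC tangentially, so LC is at right angles to MC, so L = C + (0, -4.3) = (-35.1, -4.30). On A1, C sits at bearing 90° from L; a 95° counterclockwise sweep puts S at bearing 185°, so S = L + 4.3·(cos 185°, sin 185°) = (-39.4, -4.67). A1 meets SZ tangentially, so LS is at right angles to SZ, so SZ runs along (−sin 185°, cos 185°); with |SZ| = 38.2, Z = (-36.1, -42.7). Then |MZ| = |Z − M| = 55.9.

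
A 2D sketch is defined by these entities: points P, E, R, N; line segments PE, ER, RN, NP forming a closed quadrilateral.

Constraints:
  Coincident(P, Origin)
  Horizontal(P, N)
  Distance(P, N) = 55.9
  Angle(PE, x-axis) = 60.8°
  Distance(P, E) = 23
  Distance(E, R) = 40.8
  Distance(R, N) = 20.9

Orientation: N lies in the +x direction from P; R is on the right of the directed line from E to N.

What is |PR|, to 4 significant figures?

39.45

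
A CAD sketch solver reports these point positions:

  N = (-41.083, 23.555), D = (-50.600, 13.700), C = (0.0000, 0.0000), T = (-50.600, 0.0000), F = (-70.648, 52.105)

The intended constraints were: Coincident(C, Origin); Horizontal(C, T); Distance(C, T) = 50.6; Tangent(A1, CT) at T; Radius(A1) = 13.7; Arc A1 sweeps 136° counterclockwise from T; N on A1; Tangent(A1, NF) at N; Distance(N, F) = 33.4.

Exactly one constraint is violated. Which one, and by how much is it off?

Distance(N, F) = 33.4 — off by 7.70.

C = (0.00, 0.00) ✓; C.y = 0.00, T.y = 0.00 ✓; |CT| = 50.60 ✓; ∠(DT, TC) = 90.00° ✓; |DT| = 13.70 ✓; bearing(D→N) − bearing(D→T) = 136.0° ✓; |DN| = 13.70 ✓; ∠(DN, NF) = 90.00° ✓; |NF| = 41.10 ✗.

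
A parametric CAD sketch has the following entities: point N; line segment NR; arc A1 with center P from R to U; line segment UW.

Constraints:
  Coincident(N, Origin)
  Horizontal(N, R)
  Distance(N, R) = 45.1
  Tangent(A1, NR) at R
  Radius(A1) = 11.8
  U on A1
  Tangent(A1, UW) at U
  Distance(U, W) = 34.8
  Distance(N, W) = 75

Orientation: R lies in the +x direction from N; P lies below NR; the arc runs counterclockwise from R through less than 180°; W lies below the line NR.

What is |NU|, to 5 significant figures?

41.307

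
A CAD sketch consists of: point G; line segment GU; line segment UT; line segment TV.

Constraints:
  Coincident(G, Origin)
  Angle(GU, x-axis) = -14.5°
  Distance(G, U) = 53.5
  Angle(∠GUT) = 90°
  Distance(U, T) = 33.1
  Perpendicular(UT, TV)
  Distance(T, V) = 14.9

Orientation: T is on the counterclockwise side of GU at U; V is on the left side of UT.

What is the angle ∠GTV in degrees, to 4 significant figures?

31.74°

G is at the origin; GU runs at -14.5° with length 53.5, so U = 53.5·(cos -14.5°, sin -14.5°) = (51.80, -13.40). ∠GUT = 90.0°, so UT runs at -14.5° + (180° − 90.0°) = 75.50° from the x-axis; with |UT| = 33.1, T = U + 33.1·(cos 75.50°, sin 75.50°) = (60.08, 18.65). UT ⟂ TV; with |TV| = 14.9 on the left of UT, V = T + 14.9·(-0.9681, 0.2504) = (45.66, 22.38). Then cos ∠GTV = TG·TV / (|TG||TV|), giving 31.74°.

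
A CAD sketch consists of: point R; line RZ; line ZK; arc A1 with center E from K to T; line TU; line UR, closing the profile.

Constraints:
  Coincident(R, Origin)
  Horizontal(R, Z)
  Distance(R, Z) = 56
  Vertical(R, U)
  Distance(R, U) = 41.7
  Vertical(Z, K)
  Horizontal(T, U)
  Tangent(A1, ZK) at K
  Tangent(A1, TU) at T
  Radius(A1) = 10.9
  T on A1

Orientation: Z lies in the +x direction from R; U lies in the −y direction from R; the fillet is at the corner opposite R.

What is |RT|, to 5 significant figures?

61.424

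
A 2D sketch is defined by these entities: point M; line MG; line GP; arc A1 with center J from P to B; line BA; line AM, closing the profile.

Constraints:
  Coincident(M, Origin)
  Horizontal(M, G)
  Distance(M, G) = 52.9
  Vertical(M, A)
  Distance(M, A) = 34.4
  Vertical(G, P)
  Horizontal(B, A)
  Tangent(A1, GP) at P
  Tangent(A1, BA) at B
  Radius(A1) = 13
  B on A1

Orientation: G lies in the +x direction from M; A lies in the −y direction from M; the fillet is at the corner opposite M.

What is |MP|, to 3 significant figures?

57.1

M is at the origin; MG is horizontal with |MG| = 52.9 and G on the +x side, so G = (52.9, 0.00). M and A share the same x with |MA| = 34.4 and A on the −y side, so A = (0.00, -34.4). The virtual corner opposite M is at (52.9, -34.4). A1 meets GP tangentially, so JP is at right angles to GP and the tangent condition forces JB to be normal to BA, with radius 13.0, so the center J sits 13.0 in from both sides at J = (39.9, -21.4). That places the tangent points at P = (52.9, -21.4) on GP and B = (39.9, -34.4) on BA. Then |MP| = |P − M| = 57.1.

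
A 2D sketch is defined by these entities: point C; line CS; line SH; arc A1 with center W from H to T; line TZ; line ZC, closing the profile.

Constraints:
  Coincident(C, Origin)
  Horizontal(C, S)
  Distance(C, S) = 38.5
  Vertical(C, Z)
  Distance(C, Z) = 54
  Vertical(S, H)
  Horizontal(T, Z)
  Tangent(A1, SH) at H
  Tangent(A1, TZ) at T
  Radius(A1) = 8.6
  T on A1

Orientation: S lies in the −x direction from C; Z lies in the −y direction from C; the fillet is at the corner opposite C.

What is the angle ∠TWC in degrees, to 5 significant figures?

146.63°

C is at the origin; C and S share the same y with |CS| = 38.5 and S on the −x side, so S = (-38.500, 0.0000). C and Z share the same x with |CZ| = 54.0 and Z on the −y side, so Z = (0.0000, -54.000). The virtual corner opposite C is at (-38.500, -54.000). The tangent condition forces WH to be normal to SH and since A1 is tangent to TZ there, WT ⟂ TZ, with radius 8.6, so the center W sits 8.6 in from both sides at W = (-29.900, -45.400). That places the tangent points at H = (-38.500, -45.400) on SH and T = (-29.900, -54.000) on TZ. Then cos ∠TWC = WT·WC / (|WT||WC|), giving 146.63°.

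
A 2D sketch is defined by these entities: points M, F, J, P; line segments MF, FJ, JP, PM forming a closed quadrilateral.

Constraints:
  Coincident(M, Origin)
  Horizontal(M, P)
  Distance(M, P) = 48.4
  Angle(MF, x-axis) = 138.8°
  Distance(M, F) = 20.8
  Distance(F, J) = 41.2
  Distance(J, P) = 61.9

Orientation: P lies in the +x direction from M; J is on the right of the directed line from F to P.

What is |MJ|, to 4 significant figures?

27.70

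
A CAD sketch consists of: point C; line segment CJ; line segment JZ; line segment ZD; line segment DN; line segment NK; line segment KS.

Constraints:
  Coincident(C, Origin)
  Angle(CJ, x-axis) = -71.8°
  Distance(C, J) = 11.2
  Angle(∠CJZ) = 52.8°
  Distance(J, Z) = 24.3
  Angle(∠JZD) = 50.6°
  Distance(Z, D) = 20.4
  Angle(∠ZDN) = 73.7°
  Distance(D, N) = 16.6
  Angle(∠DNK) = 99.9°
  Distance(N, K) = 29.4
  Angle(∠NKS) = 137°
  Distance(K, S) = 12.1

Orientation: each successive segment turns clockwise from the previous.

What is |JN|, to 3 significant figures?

2.86

∠JZD = 50.6° gives ZD at 31.6° from the x-axis; with |ZD| = 20.4, D = (-2.10, 7.96). ∠ZDN = 73.7° gives DN at -74.7° from the x-axis; with |DN| = 16.6, N = (2.28, -8.05). Then |JN| = |N − J| = 2.86.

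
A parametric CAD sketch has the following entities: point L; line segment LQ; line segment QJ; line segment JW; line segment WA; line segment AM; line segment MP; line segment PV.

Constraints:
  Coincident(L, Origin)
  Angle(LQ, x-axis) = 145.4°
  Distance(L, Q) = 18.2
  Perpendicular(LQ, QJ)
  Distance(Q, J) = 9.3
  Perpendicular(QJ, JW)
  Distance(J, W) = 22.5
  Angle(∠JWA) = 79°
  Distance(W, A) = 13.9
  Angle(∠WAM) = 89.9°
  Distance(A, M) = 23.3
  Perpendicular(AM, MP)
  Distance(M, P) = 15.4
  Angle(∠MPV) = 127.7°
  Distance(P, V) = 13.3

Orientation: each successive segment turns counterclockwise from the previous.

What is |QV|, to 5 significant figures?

24.290

L is at the origin; LQ runs at 145.4° with length 18.2, so Q = (-14.981, 10.335). LQ is perpendicular to QJ, so QJ runs at -124.60°; with |QJ| = 9.3, J = (-20.262, 2.6796). The perpendicularity gives JW at right angles to QJ, so JW runs at -34.600°; with |JW| = 22.5, W = (-1.7415, -10.097). ∠JWA = 79.0° gives WA at 66.400° from the x-axis; with |WA| = 13.9, A = (3.8234, 2.6405). ∠WAM = 89.9° gives AM at 156.50° from the x-axis; with |AM| = 23.3, M = (-17.544, 11.931). AM ⟂ MP, so MP runs at -113.50°; with |MP| = 15.4, P = (-23.685, -2.1913). ∠MPV = 127.7° gives PV at -61.200° from the x-axis; with |PV| = 13.3, V = (-17.278, -13.846). Then |QV| = |V − Q| = 24.290.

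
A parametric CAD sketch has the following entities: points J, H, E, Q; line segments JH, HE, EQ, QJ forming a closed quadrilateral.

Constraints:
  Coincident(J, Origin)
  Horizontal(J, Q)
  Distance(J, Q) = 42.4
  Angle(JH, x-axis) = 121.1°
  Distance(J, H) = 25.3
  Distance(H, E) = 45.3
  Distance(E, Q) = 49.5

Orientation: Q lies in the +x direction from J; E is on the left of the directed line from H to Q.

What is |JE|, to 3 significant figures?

52.6

J is at the origin; J and Q share the same y with |JQ| = 42.4 and Q in +x, so Q = (42.4, 0). JH runs at 121.1° with |JH| = 25.3, so H = (-13.1, 21.7). E is determined by |HE| = 45.3 and |EQ| = 49.5 together: it lies at the intersection of circle(H, 45.3) and circle(Q, 49.5). With |HQ| = 59.5, the foot of the radical line on HQ is 26.4 from H and the perpendicular offset is √(45.3² − 26.4²) = 36.8. Taking the left-of-HQ solution: E = (24.9, 46.3).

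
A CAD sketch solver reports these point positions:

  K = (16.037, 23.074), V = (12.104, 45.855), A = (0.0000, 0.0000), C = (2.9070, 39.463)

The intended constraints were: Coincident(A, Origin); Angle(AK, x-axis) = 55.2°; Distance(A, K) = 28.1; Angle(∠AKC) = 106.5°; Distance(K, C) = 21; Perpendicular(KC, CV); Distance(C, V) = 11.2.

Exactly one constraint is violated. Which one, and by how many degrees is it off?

Perpendicular(KC, CV) — off by 3.90°.

A = (0.00, 0.00) ✓; AK at 55.20° ✓; |AK| = 28.10 ✓; ∠AKC = 106.5° ✓; |KC| = 21.00 ✓; ∠(KC, CV) = 93.90° ✗; |CV| = 11.20 ✓.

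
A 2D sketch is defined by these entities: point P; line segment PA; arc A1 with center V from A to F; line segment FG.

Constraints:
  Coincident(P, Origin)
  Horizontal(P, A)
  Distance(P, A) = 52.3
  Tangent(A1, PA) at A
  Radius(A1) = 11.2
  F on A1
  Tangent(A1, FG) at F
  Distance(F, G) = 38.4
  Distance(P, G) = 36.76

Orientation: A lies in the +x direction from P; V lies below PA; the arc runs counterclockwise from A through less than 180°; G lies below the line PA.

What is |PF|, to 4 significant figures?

44.18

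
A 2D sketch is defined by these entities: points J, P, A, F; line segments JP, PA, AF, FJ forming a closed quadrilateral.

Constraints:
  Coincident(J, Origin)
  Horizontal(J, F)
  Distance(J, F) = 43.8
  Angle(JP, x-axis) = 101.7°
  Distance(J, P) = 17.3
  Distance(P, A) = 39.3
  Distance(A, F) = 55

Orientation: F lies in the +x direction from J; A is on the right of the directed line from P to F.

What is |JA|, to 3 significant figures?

23.2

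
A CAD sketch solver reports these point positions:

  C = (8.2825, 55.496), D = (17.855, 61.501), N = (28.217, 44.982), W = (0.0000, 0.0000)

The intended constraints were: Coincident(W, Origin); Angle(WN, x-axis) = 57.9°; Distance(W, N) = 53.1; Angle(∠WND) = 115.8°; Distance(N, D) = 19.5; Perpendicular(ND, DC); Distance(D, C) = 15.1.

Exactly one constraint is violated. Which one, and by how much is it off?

Distance(D, C) = 15.1 — off by 3.80.

W = (0.00, 0.00) ✓; WN at 57.90° ✓; |WN| = 53.10 ✓; ∠WND = 115.8° ✓; |ND| = 19.50 ✓; ∠(ND, DC) = 90.00° ✓; |DC| = 11.30 ✗.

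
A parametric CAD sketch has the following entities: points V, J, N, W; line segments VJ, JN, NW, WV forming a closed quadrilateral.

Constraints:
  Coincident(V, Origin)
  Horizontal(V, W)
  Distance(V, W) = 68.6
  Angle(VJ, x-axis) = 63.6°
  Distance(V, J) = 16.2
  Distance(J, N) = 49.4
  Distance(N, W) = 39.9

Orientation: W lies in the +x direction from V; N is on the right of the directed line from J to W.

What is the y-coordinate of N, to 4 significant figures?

-24.69

Checks: |JN| = 49.40 ✓; |NW| = 39.90 ✓.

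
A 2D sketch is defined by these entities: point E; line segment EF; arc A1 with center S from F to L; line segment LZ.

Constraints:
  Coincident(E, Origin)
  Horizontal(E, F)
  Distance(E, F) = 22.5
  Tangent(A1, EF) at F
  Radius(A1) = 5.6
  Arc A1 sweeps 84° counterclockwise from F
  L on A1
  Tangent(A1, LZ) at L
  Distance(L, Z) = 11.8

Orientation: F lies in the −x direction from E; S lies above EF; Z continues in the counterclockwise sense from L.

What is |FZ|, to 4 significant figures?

18.08

E is at the origin; EF is horizontal with |EF| = 22.5 and F on the −x side, so F = (-22.50, 0.000). A1 meets EF tangentially, so SF is at right angles to EF, so S = F + (0, 5.6) = (-22.50, 5.600). On A1, F sits at bearing -90° from S; an 84° counterclockwise sweep puts L at bearing -6°, so L = S + 5.6·(cos -6°, sin -6°) = (-16.93, 5.015). The tangent condition forces SL to be normal to LZ, so LZ runs along (−sin -6°, cos -6°); with |LZ| = 11.8, Z = (-15.70, 16.75). Then |FZ| = |Z − F| = 18.08.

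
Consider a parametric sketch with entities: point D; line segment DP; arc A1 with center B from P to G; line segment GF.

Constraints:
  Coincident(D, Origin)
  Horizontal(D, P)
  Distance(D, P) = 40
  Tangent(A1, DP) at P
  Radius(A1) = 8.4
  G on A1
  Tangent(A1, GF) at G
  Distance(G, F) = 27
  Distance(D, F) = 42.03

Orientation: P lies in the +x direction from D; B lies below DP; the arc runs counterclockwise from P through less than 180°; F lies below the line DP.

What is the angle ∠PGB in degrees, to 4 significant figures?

51.15°

Checks: |BG| = 8.400 ✓; ∠(BG, GF) = 90.00° ✓; |GF| = 27.00 ✓; |DF| = 42.03 ✓.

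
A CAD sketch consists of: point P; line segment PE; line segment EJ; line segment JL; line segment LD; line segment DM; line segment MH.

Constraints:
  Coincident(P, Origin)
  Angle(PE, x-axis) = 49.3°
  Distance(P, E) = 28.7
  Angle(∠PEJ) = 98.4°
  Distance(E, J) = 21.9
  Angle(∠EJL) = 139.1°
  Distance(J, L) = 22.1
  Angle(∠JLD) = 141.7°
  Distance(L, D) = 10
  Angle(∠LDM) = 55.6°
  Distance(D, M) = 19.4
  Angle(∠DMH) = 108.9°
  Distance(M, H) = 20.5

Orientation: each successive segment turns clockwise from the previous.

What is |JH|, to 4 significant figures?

4.626

P is at the origin; PE runs at 49.3° with length 28.7, so E = (18.72, 21.76). ∠PEJ = 98.4° gives EJ at -32.30° from the x-axis; with |EJ| = 21.9, J = (37.23, 10.06). ∠EJL = 139.1° gives JL at -73.20° from the x-axis; with |JL| = 22.1, L = (43.61, -11.10). ∠JLD = 141.7° gives LD at -111.5° from the x-axis; with |LD| = 10.0, D = (39.95, -20.40). ∠LDM = 55.6° gives DM at 124.1° from the x-axis; with |DM| = 19.4, M = (29.07, -4.340). ∠DMH = 108.9° gives MH at 53.00° from the x-axis; with |MH| = 20.5, H = (41.41, 12.03). Then |JH| = |H − J| = 4.626.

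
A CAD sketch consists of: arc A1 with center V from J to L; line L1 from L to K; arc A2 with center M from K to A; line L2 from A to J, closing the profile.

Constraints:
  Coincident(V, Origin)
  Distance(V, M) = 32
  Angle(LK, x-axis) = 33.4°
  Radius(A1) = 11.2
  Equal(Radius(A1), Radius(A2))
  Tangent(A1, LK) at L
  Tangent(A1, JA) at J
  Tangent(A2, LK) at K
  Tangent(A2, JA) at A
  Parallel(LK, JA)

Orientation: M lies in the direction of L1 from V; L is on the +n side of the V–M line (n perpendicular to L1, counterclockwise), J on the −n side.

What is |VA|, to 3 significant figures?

33.9

The slot axis is L1's direction at 33.4°, so u = (cos 33.4°, sin 33.4°) = (0.835, 0.550) and n = (−sin 33.4°, cos 33.4°) = (-0.550, 0.835). V is at the origin and M lies 32.0 along u from V, so M = 32.0·u = (26.7, 17.6). Tangency of A1 to both parallel lines with radius 11.2 puts L and J at V ± 11.2·n: L = (-6.17, 9.35), J = (6.17, -9.35). Equal radii place K and A the same way about M: K = M + 11.2·n = (20.5, 27.0), A = M − 11.2·n = (32.9, 8.27). Then |VA| = |A − V| = 33.9.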